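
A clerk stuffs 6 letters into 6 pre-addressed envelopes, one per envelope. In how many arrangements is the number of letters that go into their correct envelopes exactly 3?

Pick the 3 fixed positions: C(6,3) = 20 ways.
The other 3 form a derangement: !3 = 2.
Total: 20 × 2 = 40.

40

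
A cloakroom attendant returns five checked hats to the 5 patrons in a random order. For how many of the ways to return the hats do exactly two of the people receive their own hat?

20

Pick the 2 fixed positions: C(5,2) = 10 ways.
The other 3 form a derangement: !3 = 2.
Total: 10 × 2 = 20.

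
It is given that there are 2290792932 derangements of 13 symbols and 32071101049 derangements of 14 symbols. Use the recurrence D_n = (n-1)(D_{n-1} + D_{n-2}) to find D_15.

D_15 = (15-1)·(D_14 + D_13) = 14·(32071101049 + 2290792932) = 14·34361893981 = 481066515734.

481066515734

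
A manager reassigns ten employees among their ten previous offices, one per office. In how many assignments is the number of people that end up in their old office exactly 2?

667485

Choose which 2 of the 10 are fixed: C(10,2) = 45.
The other 8 form a derangement: !8 = 14833.
Total: 45 × 14833 = 667485.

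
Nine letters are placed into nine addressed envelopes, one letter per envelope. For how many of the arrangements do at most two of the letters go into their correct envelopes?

Sum C(9,i)·!(9-i) for i = 0..2:
  i=0: C(9,0)·!9 = 1·133496 = 133496
  i=1: C(9,1)·!8 = 9·14833 = 133497
  i=2: C(9,2)·!7 = 36·1854 = 66744
Total = 333737.

333737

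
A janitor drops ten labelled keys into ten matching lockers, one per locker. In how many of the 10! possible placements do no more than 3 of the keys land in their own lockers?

3559886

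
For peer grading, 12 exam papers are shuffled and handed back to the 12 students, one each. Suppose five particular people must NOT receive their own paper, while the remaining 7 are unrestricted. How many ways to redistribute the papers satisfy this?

312273360

Inclusion-exclusion on the 5 forbidden self-matches:
Σ_{j=0}^{5} (-1)^j C(5,j)(12-j)!
= C(5,0)·12! - C(5,1)·11! + C(5,2)·10! - C(5,3)·9! + C(5,4)·8! - C(5,5)·7!
= 479001600 - 199584000 + 36288000 - 3628800 + 201600 - 5040
= 312273360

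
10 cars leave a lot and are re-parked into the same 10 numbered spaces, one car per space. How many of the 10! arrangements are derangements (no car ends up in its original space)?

By inclusion-exclusion, !10 = Σ (-1)^k · 10!/k! for k=0..10
= 10! - 10!/1! + 10!/2! - 10!/3! + 10!/4! - 10!/5! + 10!/6! - 10!/7! + 10!/8! - 10!/9! + 10!/10!
= 3628800 - 3628800 + 1814400 - 604800 + 151200 - 30240 + 5040 - 720 + 90 - 10 + 1
= 1334961

1334961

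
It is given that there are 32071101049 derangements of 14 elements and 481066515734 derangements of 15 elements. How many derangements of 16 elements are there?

7697064251745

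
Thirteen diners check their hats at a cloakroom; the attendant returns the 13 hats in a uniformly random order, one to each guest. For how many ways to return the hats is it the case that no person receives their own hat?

By inclusion-exclusion, !13 = Σ (-1)^k · 13!/k! for k=0..13
= 13! - 13!/1! + 13!/2! - 13!/3! + 13!/4! - 13!/5! + 13!/6! - 13!/7! + 13!/8! - 13!/9! + 13!/10! - 13!/11! + 13!/12! - 13!/13!
= 6227020800 - 6227020800 + 3113510400 - 1037836800 + 259459200 - 51891840 + 8648640 - 1235520 + 154440 - 17160 + 1716 - 156 + 13 - 1
= 2290792932

2290792932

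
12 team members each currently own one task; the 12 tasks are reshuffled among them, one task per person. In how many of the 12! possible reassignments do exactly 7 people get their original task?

Pick the 7 fixed positions: C(12,7) = 792 ways.
The remaining 5 must be deranged: !5 = 44.
Total: 792 × 44 = 34848.

34848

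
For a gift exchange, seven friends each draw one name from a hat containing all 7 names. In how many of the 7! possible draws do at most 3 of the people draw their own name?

4948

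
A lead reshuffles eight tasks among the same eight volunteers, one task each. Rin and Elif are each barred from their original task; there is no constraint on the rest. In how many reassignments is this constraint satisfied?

Let A_j be the event that the j-th constrained one is fixed. By inclusion-exclusion over the 2 events:
Σ_{j=0}^{2} (-1)^j C(2,j)(8-j)!
= C(2,0)·8! - C(2,1)·7! + C(2,2)·6!
= 40320 - 10080 + 720
= 30960

30960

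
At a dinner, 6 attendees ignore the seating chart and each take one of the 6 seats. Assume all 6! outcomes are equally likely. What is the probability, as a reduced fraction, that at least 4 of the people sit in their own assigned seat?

Favorable outcomes: Σ_{i≥4} C(6,i)·!(6-i) = 15·1 + 6·0 + 1·1 = 16.
Total outcomes: 6! = 720.
Probability = 16/720 = 1/45.

1/45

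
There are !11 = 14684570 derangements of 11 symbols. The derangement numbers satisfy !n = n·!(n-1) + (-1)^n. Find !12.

!12 = 12·14684570 + 1 = 176214841.

176214841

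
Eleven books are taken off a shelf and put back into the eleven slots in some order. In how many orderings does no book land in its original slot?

Use !n = (n-1)(!(n-1) + !(n-2)).
!11 = 10·(1334961 + 133496) = 10·1468457 = 14684570

14684570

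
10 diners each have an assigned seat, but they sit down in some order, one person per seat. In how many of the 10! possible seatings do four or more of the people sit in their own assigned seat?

# with exactly i fixed is C(10,i)·!(10-i); sum over i=4..10:
  i=4: C(10,4)·!6 = 210·265 = 55650
  i=5: C(10,5)·!5 = 252·44 = 11088
  i=6: C(10,6)·!4 = 210·9 = 1890
  i=7: C(10,7)·!3 = 120·2 = 240
  i=8: C(10,8)·!2 = 45·1 = 45
  i=9: C(10,9)·!1 = 10·0 = 0
  i=10: C(10,10)·!0 = 1·1 = 1
Total = 68914.

68914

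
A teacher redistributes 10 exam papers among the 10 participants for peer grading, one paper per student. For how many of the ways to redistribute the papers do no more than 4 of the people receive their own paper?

3615536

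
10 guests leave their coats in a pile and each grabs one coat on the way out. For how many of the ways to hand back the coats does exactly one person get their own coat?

Choose which one of the 10 is fixed: C(10,1) = 10.
The remaining 9 must be deranged: !9 = 133496.
Total: 10 × 133496 = 1334960.

1334960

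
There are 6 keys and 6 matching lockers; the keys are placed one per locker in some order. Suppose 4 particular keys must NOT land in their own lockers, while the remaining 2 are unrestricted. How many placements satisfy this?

362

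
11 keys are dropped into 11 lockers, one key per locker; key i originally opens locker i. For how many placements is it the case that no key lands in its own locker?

!11 is the nearest integer to 11!/e.
11! = 39916800, and 39916800/e ≈ 14684570.08, so !11 = 14684570.

14684570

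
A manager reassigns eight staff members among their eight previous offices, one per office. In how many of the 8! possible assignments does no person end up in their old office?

14833

The number of derangements of 8 is !8 = Σ_{k=0}^{8} (-1)^k·8!/k!
= 8! - 8!/1! + 8!/2! - 8!/3! + 8!/4! - 8!/5! + 8!/6! - 8!/7! + 8!/8!
= 40320 - 40320 + 20160 - 6720 + 1680 - 336 + 56 - 8 + 1
= 14833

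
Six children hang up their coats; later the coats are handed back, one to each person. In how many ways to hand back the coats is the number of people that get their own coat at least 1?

# with exactly i fixed is C(6,i)·!(6-i); sum over i=1..6:
  i=1: C(6,1)·!5 = 6·44 = 264
  i=2: C(6,2)·!4 = 15·9 = 135
  i=3: C(6,3)·!3 = 20·2 = 40
  i=4: C(6,4)·!2 = 15·1 = 15
  i=5: C(6,5)·!1 = 6·0 = 0
  i=6: C(6,6)·!0 = 1·1 = 1
Total = 455.

455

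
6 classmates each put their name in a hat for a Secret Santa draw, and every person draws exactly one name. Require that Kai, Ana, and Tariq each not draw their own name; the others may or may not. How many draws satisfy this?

426

Inclusion-exclusion on the 3 forbidden self-matches:
Σ_{j=0}^{3} (-1)^j C(3,j)(6-j)!
= C(3,0)·6! - C(3,1)·5! + C(3,2)·4! - C(3,3)·3!
= 720 - 360 + 72 - 6
= 426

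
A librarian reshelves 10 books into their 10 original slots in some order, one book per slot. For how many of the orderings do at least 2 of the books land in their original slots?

958879

Sum C(10,i)·!(10-i) for i = 2..10:
  i=2: C(10,2)·!8 = 45·14833 = 667485
  i=3: C(10,3)·!7 = 120·1854 = 222480
  i=4: C(10,4)·!6 = 210·265 = 55650
  i=5: C(10,5)·!5 = 252·44 = 11088
  i=6: C(10,6)·!4 = 210·9 = 1890
  i=7: C(10,7)·!3 = 120·2 = 240
  i=8: C(10,8)·!2 = 45·1 = 45
  i=9: C(10,9)·!1 = 10·0 = 0
  i=10: C(10,10)·!0 = 1·1 = 1
Total = 958879.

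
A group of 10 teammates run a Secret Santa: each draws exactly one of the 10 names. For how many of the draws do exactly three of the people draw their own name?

222480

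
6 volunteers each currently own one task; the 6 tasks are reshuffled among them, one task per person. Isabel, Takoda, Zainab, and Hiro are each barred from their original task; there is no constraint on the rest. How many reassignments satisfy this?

Let A_j be the event that the j-th constrained one is fixed. By inclusion-exclusion over the 4 events:
Σ_{j=0}^{4} (-1)^j C(4,j)(6-j)!
= C(4,0)·6! - C(4,1)·5! + C(4,2)·4! - C(4,3)·3! + C(4,4)·2!
= 720 - 480 + 144 - 24 + 2
= 362

362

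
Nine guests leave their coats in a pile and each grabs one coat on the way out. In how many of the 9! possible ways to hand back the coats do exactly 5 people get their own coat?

1134

Choose which 5 of the 9 are fixed: C(9,5) = 126.
The remaining 4 must be deranged: !4 = 9.
Total: 126 × 9 = 1134.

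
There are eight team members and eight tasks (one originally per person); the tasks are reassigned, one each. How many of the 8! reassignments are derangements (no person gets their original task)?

Use !n = n·!(n-1) + (-1)^n.
!8 = 8·1854 + 1 = 14833

14833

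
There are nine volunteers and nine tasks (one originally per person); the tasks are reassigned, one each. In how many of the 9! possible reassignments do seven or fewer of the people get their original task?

362879

Sum C(9,i)·!(9-i) for i = 0..7:
  i=0: C(9,0)·!9 = 1·133496 = 133496
  i=1: C(9,1)·!8 = 9·14833 = 133497
  i=2: C(9,2)·!7 = 36·1854 = 66744
  i=3: C(9,3)·!6 = 84·265 = 22260
  i=4: C(9,4)·!5 = 126·44 = 5544
  i=5: C(9,5)·!4 = 126·9 = 1134
  i=6: C(9,6)·!3 = 84·2 = 168
  i=7: C(9,7)·!2 = 36·1 = 36
Total = 362879.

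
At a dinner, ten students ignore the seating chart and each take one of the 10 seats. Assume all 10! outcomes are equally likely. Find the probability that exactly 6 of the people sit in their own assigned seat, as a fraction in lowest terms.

1/1920

Favorable outcomes: C(10,6)·!4 = 210·9 = 1890.
Total outcomes: 10! = 3628800.
Probability = 1890/3628800 = 1/1920.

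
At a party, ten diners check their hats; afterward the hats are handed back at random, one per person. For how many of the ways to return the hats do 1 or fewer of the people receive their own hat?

2669921

# with exactly i fixed is C(10,i)·!(10-i); sum over i=0..1:
  i=0: C(10,0)·!10 = 1·1334961 = 1334961
  i=1: C(10,1)·!9 = 10·133496 = 1334960
Total = 2669921.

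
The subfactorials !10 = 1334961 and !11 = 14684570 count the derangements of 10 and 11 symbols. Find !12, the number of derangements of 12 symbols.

!12 = (12-1)·(!11 + !10) = 11·(14684570 + 1334961) = 11·16019531 = 176214841.

176214841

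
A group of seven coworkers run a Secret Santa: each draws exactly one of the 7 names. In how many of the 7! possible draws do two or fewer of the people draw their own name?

# with exactly i fixed is C(7,i)·!(7-i); sum over i=0..2:
  i=0: C(7,0)·!7 = 1·1854 = 1854
  i=1: C(7,1)·!6 = 7·265 = 1855
  i=2: C(7,2)·!5 = 21·44 = 924
Total = 4633.

4633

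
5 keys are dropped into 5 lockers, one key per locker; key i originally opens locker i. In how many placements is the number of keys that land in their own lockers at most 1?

89

# with exactly i fixed is C(5,i)·!(5-i); sum over i=0..1:
  i=0: C(5,0)·!5 = 1·44 = 44
  i=1: C(5,1)·!4 = 5·9 = 45
Total = 89.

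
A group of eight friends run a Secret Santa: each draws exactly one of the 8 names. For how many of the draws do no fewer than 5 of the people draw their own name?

141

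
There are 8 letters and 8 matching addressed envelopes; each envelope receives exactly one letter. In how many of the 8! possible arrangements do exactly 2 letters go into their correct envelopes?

7420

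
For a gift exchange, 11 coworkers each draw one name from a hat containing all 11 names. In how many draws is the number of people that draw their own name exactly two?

7342280

Pick the 2 fixed positions: C(11,2) = 55 ways.
The other 9 form a derangement: !9 = 133496.
Total: 55 × 133496 = 7342280.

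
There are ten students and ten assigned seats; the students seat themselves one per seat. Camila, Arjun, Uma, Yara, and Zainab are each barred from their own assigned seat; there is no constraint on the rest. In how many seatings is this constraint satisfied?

2170680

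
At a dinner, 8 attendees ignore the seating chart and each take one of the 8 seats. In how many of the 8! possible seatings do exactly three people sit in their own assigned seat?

2464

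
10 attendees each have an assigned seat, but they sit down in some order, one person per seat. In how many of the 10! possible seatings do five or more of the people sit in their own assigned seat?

13264

Sum C(10,i)·!(10-i) for i = 5..10:
  i=5: C(10,5)·!5 = 252·44 = 11088
  i=6: C(10,6)·!4 = 210·9 = 1890
  i=7: C(10,7)·!3 = 120·2 = 240
  i=8: C(10,8)·!2 = 45·1 = 45
  i=9: C(10,9)·!1 = 10·0 = 0
  i=10: C(10,10)·!0 = 1·1 = 1
Total = 13264.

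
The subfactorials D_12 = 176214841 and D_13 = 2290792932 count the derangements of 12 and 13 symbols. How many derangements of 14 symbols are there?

32071101049

D_14 = (14-1)·(D_13 + D_12) = 13·(2290792932 + 176214841) = 13·2467007773 = 32071101049.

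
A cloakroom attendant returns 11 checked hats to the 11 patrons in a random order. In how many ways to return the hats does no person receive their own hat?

14684570

!11 = 11! · Σ_{k=0}^{11} (-1)^k/k!
= 11! - 11!/1! + 11!/2! - 11!/3! + 11!/4! - 11!/5! + 11!/6! - 11!/7! + 11!/8! - 11!/9! + 11!/10! - 11!/11!
= 39916800 - 39916800 + 19958400 - 6652800 + 1663200 - 332640 + 55440 - 7920 + 990 - 110 + 11 - 1
= 14684570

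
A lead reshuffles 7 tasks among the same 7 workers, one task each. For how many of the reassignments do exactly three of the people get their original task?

Pick the 3 fixed positions: C(7,3) = 35 ways.
The remaining 4 must be deranged: !4 = 9.
Total: 35 × 9 = 315.

315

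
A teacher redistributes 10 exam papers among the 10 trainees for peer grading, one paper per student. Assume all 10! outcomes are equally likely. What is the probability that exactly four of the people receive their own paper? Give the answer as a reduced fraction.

53/3456

Favorable outcomes: C(10,4)·!6 = 210·265 = 55650.
Total outcomes: 10! = 3628800.
Probability = 55650/3628800 = 53/3456.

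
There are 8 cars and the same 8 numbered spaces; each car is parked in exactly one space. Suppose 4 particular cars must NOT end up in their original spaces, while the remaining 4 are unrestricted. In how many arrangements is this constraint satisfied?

Let A_j be the event that the j-th constrained one is fixed. By inclusion-exclusion over the 4 events:
Σ_{j=0}^{4} (-1)^j C(4,j)(8-j)!
= C(4,0)·8! - C(4,1)·7! + C(4,2)·6! - C(4,3)·5! + C(4,4)·4!
= 40320 - 20160 + 4320 - 480 + 24
= 24024

24024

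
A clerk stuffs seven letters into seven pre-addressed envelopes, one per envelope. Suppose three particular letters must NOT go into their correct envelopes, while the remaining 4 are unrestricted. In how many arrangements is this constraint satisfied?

3216

Let A_j be the event that the j-th constrained one is fixed. By inclusion-exclusion over the 3 events:
Σ_{j=0}^{3} (-1)^j C(3,j)(7-j)!
= C(3,0)·7! - C(3,1)·6! + C(3,2)·5! - C(3,3)·4!
= 5040 - 2160 + 360 - 24
= 3216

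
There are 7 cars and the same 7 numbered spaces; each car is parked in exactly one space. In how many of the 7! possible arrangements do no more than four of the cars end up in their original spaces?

5018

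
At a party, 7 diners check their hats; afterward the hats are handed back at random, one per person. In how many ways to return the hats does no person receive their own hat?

By inclusion-exclusion, !7 = Σ (-1)^k · 7!/k! for k=0..7
= 7! - 7!/1! + 7!/2! - 7!/3! + 7!/4! - 7!/5! + 7!/6! - 7!/7!
= 5040 - 5040 + 2520 - 840 + 210 - 42 + 7 - 1
= 1854

1854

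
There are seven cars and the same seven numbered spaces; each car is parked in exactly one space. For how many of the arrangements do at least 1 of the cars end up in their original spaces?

3186

# with exactly i fixed is C(7,i)·!(7-i); sum over i=1..7:
  i=1: C(7,1)·!6 = 7·265 = 1855
  i=2: C(7,2)·!5 = 21·44 = 924
  i=3: C(7,3)·!4 = 35·9 = 315
  i=4: C(7,4)·!3 = 35·2 = 70
  i=5: C(7,5)·!2 = 21·1 = 21
  i=6: C(7,6)·!1 = 7·0 = 0
  i=7: C(7,7)·!0 = 1·1 = 1
Total = 3186.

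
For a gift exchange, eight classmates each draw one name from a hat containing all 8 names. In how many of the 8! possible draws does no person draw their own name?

14833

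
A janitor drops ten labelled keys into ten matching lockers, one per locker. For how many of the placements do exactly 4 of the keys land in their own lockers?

55650

Pick the 4 fixed positions: C(10,4) = 210 ways.
The other 6 form a derangement: !6 = 265.
Total: 210 × 265 = 55650.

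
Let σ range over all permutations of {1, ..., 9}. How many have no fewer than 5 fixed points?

1339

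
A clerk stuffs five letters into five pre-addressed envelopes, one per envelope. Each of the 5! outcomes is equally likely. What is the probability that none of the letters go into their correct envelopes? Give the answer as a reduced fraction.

11/30

Favorable outcomes: !5 = 44.
Total outcomes: 5! = 120.
Probability = 44/120 = 11/30.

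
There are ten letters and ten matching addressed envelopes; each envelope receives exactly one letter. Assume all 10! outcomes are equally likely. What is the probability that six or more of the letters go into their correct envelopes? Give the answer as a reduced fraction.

17/28350

Favorable outcomes: Σ_{i≥6} C(10,i)·!(10-i) = 210·9 + 120·2 + 45·1 + 10·0 + 1·1 = 2176.
Total outcomes: 10! = 3628800.
Probability = 2176/3628800 = 17/28350.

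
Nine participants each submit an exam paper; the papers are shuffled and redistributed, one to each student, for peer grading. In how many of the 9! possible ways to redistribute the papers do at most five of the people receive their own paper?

362675

Sum C(9,i)·!(9-i) for i = 0..5:
  i=0: C(9,0)·!9 = 1·133496 = 133496
  i=1: C(9,1)·!8 = 9·14833 = 133497
  i=2: C(9,2)·!7 = 36·1854 = 66744
  i=3: C(9,3)·!6 = 84·265 = 22260
  i=4: C(9,4)·!5 = 126·44 = 5544
  i=5: C(9,5)·!4 = 126·9 = 1134
Total = 362675.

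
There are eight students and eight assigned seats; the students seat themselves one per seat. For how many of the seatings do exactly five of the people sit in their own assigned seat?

112

Pick the 5 fixed positions: C(8,5) = 56 ways.
The remaining 3 must be deranged: !3 = 2.
Total: 56 × 2 = 112.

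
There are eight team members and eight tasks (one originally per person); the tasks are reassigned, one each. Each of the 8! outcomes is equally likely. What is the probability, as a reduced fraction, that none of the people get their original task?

Favorable outcomes: !8 = 14833.
Total outcomes: 8! = 40320.
Probability = 14833/40320 = 2119/5760.

2119/5760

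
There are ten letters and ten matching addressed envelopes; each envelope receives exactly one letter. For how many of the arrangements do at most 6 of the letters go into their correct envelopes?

3628514

Sum C(10,i)·!(10-i) for i = 0..6:
  i=0: C(10,0)·!10 = 1·1334961 = 1334961
  i=1: C(10,1)·!9 = 10·133496 = 1334960
  i=2: C(10,2)·!8 = 45·14833 = 667485
  i=3: C(10,3)·!7 = 120·1854 = 222480
  i=4: C(10,4)·!6 = 210·265 = 55650
  i=5: C(10,5)·!5 = 252·44 = 11088
  i=6: C(10,6)·!4 = 210·9 = 1890
Total = 3628514.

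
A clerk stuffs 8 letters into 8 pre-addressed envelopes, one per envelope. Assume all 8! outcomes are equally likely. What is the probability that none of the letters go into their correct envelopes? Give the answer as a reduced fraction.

2119/5760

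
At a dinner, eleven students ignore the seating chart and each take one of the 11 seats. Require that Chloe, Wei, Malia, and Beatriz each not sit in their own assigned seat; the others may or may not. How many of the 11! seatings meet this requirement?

Inclusion-exclusion on the 4 forbidden self-matches:
Σ_{j=0}^{4} (-1)^j C(4,j)(11-j)!
= C(4,0)·11! - C(4,1)·10! + C(4,2)·9! - C(4,3)·8! + C(4,4)·7!
= 39916800 - 14515200 + 2177280 - 161280 + 5040
= 27422640

27422640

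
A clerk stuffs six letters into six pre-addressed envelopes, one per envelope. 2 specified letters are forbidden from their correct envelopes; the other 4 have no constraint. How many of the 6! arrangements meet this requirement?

504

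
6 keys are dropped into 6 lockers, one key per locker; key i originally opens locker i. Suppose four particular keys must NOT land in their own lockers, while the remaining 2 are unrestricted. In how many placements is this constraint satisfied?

362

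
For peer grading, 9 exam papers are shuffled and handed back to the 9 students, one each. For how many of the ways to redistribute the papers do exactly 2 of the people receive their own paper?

Choose which 2 of the 9 are fixed: C(9,2) = 36.
The remaining 7 must be deranged: !7 = 1854.
Total: 36 × 1854 = 66744.

66744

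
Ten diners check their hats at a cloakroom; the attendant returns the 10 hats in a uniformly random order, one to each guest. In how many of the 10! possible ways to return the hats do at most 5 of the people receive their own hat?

3626624

Sum C(10,i)·!(10-i) for i = 0..5:
  i=0: C(10,0)·!10 = 1·1334961 = 1334961
  i=1: C(10,1)·!9 = 10·133496 = 1334960
  i=2: C(10,2)·!8 = 45·14833 = 667485
  i=3: C(10,3)·!7 = 120·1854 = 222480
  i=4: C(10,4)·!6 = 210·265 = 55650
  i=5: C(10,5)·!5 = 252·44 = 11088
Total = 3626624.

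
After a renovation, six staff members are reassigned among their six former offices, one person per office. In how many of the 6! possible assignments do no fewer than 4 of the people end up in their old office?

16

Sum C(6,i)·!(6-i) for i = 4..6:
  i=4: C(6,4)·!2 = 15·1 = 15
  i=5: C(6,5)·!1 = 6·0 = 0
  i=6: C(6,6)·!0 = 1·1 = 1
Total = 16.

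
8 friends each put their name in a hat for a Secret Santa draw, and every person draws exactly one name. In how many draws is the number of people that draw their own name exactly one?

Choose which one of the 8 is fixed: C(8,1) = 8.
The remaining 7 must be deranged: !7 = 1854.
Total: 8 × 1854 = 14832.

14832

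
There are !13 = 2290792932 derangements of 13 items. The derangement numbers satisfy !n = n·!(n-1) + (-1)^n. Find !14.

32071101049

!14 = 14·2290792932 + 1 = 32071101049.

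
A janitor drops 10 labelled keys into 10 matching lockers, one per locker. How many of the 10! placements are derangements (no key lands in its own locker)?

1334961

!10 is the nearest integer to 10!/e.
10! = 3628800, and 3628800/e ≈ 1334960.92, so !10 = 1334961.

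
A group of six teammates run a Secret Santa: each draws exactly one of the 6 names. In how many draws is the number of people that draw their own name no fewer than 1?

455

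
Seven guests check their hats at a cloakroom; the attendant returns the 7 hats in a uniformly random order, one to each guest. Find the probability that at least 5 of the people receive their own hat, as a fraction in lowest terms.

11/2520

Favorable outcomes: Σ_{i≥5} C(7,i)·!(7-i) = 21·1 + 7·0 + 1·1 = 22.
Total outcomes: 7! = 5040.
Probability = 22/5040 = 11/2520.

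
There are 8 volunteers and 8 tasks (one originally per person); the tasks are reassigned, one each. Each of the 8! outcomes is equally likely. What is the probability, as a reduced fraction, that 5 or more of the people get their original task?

Favorable outcomes: Σ_{i≥5} C(8,i)·!(8-i) = 56·2 + 28·1 + 8·0 + 1·1 = 141.
Total outcomes: 8! = 40320.
Probability = 141/40320 = 47/13440.

47/13440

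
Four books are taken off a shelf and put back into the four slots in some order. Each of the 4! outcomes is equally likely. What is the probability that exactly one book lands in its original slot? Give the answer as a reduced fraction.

Favorable outcomes: C(4,1)·!3 = 4·2 = 8.
Total outcomes: 4! = 24.
Probability = 8/24 = 1/3.

1/3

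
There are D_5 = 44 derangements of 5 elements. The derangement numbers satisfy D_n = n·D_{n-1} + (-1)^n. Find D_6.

265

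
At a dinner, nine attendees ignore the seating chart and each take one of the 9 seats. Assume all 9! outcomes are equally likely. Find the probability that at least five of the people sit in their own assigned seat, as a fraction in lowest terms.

1339/362880

Favorable outcomes: Σ_{i≥5} C(9,i)·!(9-i) = 126·9 + 84·2 + 36·1 + 9·0 + 1·1 = 1339.
Total outcomes: 9! = 362880.
Probability = 1339/362880 = 1339/362880.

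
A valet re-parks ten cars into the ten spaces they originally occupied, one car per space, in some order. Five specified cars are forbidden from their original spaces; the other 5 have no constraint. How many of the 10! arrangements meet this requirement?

2170680

Inclusion-exclusion on the 5 forbidden self-matches:
Σ_{j=0}^{5} (-1)^j C(5,j)(10-j)!
= C(5,0)·10! - C(5,1)·9! + C(5,2)·8! - C(5,3)·7! + C(5,4)·6! - C(5,5)·5!
= 3628800 - 1814400 + 403200 - 50400 + 3600 - 120
= 2170680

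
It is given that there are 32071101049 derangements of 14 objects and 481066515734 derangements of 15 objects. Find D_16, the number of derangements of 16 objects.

7697064251745

D_16 = (16-1)·(D_15 + D_14) = 15·(481066515734 + 32071101049) = 15·513137616783 = 7697064251745.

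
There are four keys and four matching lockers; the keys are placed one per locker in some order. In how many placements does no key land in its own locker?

Recurrence: !4 = 4·!3 + (-1)^4.
!4 = 4·2 + 1 = 9

9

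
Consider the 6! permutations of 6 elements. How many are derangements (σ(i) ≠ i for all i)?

The number of derangements of 6 is !6 = Σ_{k=0}^{6} (-1)^k·6!/k!
= 6! - 6!/1! + 6!/2! - 6!/3! + 6!/4! - 6!/5! + 6!/6!
= 720 - 720 + 360 - 120 + 30 - 6 + 1
= 265

265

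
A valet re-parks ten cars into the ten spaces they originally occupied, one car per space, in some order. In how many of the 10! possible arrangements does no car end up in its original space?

By inclusion-exclusion, !10 = Σ (-1)^k · 10!/k! for k=0..10
= 10! - 10!/1! + 10!/2! - 10!/3! + 10!/4! - 10!/5! + 10!/6! - 10!/7! + 10!/8! - 10!/9! + 10!/10!
= 3628800 - 3628800 + 1814400 - 604800 + 151200 - 30240 + 5040 - 720 + 90 - 10 + 1
= 1334961

1334961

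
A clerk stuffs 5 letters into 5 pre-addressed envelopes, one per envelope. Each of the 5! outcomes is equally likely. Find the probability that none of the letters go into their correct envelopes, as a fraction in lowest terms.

Favorable outcomes: !5 = 44.
Total outcomes: 5! = 120.
Probability = 44/120 = 11/30.

11/30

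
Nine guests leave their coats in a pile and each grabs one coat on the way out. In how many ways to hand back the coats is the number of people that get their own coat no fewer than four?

6883

# with exactly i fixed is C(9,i)·!(9-i); sum over i=4..9:
  i=4: C(9,4)·!5 = 126·44 = 5544
  i=5: C(9,5)·!4 = 126·9 = 1134
  i=6: C(9,6)·!3 = 84·2 = 168
  i=7: C(9,7)·!2 = 36·1 = 36
  i=8: C(9,8)·!1 = 9·0 = 0
  i=9: C(9,9)·!0 = 1·1 = 1
Total = 6883.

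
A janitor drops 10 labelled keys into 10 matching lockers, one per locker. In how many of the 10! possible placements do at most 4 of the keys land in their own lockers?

Sum C(10,i)·!(10-i) for i = 0..4:
  i=0: C(10,0)·!10 = 1·1334961 = 1334961
  i=1: C(10,1)·!9 = 10·133496 = 1334960
  i=2: C(10,2)·!8 = 45·14833 = 667485
  i=3: C(10,3)·!7 = 120·1854 = 222480
  i=4: C(10,4)·!6 = 210·265 = 55650
Total = 3615536.

3615536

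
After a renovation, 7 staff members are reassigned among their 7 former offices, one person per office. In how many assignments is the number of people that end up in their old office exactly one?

1855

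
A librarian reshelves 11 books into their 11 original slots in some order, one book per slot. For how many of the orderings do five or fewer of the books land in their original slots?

39893116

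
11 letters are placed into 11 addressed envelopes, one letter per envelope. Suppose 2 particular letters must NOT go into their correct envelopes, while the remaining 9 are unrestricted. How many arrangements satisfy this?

33022080

Let A_j be the event that the j-th constrained one is fixed. By inclusion-exclusion over the 2 events:
Σ_{j=0}^{2} (-1)^j C(2,j)(11-j)!
= C(2,0)·11! - C(2,1)·10! + C(2,2)·9!
= 39916800 - 7257600 + 362880
= 33022080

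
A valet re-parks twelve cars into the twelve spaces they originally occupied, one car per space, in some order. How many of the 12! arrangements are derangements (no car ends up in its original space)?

!12 is the nearest integer to 12!/e.
12! = 479001600, and 479001600/e ≈ 176214840.93, so !12 = 176214841.

176214841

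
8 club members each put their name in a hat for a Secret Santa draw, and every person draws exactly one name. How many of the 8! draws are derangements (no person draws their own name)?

By inclusion-exclusion, !8 = Σ (-1)^k · 8!/k! for k=0..8
= 8! - 8!/1! + 8!/2! - 8!/3! + 8!/4! - 8!/5! + 8!/6! - 8!/7! + 8!/8!
= 40320 - 40320 + 20160 - 6720 + 1680 - 336 + 56 - 8 + 1
= 14833

14833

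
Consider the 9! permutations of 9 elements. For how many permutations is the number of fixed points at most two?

333737

Sum C(9,i)·!(9-i) for i = 0..2:
  i=0: C(9,0)·!9 = 1·133496 = 133496
  i=1: C(9,1)·!8 = 9·14833 = 133497
  i=2: C(9,2)·!7 = 36·1854 = 66744
Total = 333737.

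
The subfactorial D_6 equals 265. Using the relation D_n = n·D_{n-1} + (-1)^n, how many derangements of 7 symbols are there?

D_7 = 7·265 - 1 = 1854.

1854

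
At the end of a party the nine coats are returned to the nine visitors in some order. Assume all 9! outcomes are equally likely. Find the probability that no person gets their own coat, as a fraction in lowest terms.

16687/45360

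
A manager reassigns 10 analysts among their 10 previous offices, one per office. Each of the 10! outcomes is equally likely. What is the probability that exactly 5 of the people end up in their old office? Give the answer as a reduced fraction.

Favorable outcomes: C(10,5)·!5 = 252·44 = 11088.
Total outcomes: 10! = 3628800.
Probability = 11088/3628800 = 11/3600.

11/3600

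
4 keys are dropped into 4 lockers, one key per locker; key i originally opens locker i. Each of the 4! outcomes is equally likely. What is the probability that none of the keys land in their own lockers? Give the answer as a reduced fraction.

3/8

Favorable outcomes: !4 = 9.
Total outcomes: 4! = 24.
Probability = 9/24 = 3/8.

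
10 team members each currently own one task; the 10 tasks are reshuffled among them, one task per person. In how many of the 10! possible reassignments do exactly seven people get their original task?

Choose which 7 of the 10 are fixed: C(10,7) = 120.
The remaining 3 must be deranged: !3 = 2.
Total: 120 × 2 = 240.

240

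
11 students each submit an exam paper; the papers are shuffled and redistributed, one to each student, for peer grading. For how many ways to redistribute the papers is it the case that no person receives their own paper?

The number of derangements of 11 is !11 = Σ_{k=0}^{11} (-1)^k·11!/k!
= 11! - 11!/1! + 11!/2! - 11!/3! + 11!/4! - 11!/5! + 11!/6! - 11!/7! + 11!/8! - 11!/9! + 11!/10! - 11!/11!
= 39916800 - 39916800 + 19958400 - 6652800 + 1663200 - 332640 + 55440 - 7920 + 990 - 110 + 11 - 1
= 14684570

14684570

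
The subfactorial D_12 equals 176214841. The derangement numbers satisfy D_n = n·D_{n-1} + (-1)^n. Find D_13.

2290792932

D_13 = 13·176214841 - 1 = 2290792932.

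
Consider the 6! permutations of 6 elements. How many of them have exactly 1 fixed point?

Choose which one of the 6 is fixed: C(6,1) = 6.
The remaining 5 must be deranged: !5 = 44.
Total: 6 × 44 = 264.

264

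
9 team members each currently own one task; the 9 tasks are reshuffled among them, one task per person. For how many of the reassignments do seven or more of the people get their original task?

# with exactly i fixed is C(9,i)·!(9-i); sum over i=7..9:
  i=7: C(9,7)·!2 = 36·1 = 36
  i=8: C(9,8)·!1 = 9·0 = 0
  i=9: C(9,9)·!0 = 1·1 = 1
Total = 37.

37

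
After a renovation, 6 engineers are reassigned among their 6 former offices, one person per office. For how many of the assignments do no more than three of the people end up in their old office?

704

Sum C(6,i)·!(6-i) for i = 0..3:
  i=0: C(6,0)·!6 = 1·265 = 265
  i=1: C(6,1)·!5 = 6·44 = 264
  i=2: C(6,2)·!4 = 15·9 = 135
  i=3: C(6,3)·!3 = 20·2 = 40
Total = 704.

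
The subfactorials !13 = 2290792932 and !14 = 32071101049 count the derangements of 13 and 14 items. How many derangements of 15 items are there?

!15 = (15-1)·(!14 + !13) = 14·(32071101049 + 2290792932) = 14·34361893981 = 481066515734.

481066515734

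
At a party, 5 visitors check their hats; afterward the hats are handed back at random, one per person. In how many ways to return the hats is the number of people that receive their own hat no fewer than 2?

31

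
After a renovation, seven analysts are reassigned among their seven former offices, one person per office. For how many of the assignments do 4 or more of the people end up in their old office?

92

Sum C(7,i)·!(7-i) for i = 4..7:
  i=4: C(7,4)·!3 = 35·2 = 70
  i=5: C(7,5)·!2 = 21·1 = 21
  i=6: C(7,6)·!1 = 7·0 = 0
  i=7: C(7,7)·!0 = 1·1 = 1
Total = 92.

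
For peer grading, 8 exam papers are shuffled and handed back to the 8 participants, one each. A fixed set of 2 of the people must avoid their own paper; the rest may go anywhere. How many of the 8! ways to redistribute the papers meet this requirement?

30960

Let A_j be the event that the j-th constrained one is fixed. By inclusion-exclusion over the 2 events:
Σ_{j=0}^{2} (-1)^j C(2,j)(8-j)!
= C(2,0)·8! - C(2,1)·7! + C(2,2)·6!
= 40320 - 10080 + 720
= 30960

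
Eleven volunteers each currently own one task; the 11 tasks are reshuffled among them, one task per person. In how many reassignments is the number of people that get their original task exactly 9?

55

Choose which 9 of the 11 are fixed: C(11,9) = 55.
The remaining 2 must be deranged: !2 = 1.
Total: 55 × 1 = 55.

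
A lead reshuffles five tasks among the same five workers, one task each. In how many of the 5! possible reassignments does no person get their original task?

44

!5 is the nearest integer to 5!/e.
5! = 120, and 120/e ≈ 44.15, so !5 = 44.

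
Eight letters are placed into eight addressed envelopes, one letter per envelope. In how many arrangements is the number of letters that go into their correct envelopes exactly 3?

2464

Choose which 3 of the 8 are fixed: C(8,3) = 56.
The remaining 5 must be deranged: !5 = 44.
Total: 56 × 44 = 2464.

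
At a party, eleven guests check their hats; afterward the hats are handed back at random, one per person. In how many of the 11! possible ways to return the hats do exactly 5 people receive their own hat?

Choose which 5 of the 11 are fixed: C(11,5) = 462.
The other 6 form a derangement: !6 = 265.
Total: 462 × 265 = 122430.

122430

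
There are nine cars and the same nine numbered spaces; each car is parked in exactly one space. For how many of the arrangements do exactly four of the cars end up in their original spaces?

Choose which 4 of the 9 are fixed: C(9,4) = 126.
The remaining 5 must be deranged: !5 = 44.
Total: 126 × 44 = 5544.

5544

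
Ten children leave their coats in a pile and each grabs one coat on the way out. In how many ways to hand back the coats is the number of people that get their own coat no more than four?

# with exactly i fixed is C(10,i)·!(10-i); sum over i=0..4:
  i=0: C(10,0)·!10 = 1·1334961 = 1334961
  i=1: C(10,1)·!9 = 10·133496 = 1334960
  i=2: C(10,2)·!8 = 45·14833 = 667485
  i=3: C(10,3)·!7 = 120·1854 = 222480
  i=4: C(10,4)·!6 = 210·265 = 55650
Total = 3615536.

3615536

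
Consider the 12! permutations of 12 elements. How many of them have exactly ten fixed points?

66

Choose which 10 of the 12 are fixed: C(12,10) = 66.
The other 2 form a derangement: !2 = 1.
Total: 66 × 1 = 66.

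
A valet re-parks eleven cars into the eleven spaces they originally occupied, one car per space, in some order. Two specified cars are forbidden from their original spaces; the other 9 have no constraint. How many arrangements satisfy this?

33022080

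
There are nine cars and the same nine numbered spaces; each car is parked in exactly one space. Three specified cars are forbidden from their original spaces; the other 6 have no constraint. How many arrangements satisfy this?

Let A_j be the event that the j-th constrained one is fixed. By inclusion-exclusion over the 3 events:
Σ_{j=0}^{3} (-1)^j C(3,j)(9-j)!
= C(3,0)·9! - C(3,1)·8! + C(3,2)·7! - C(3,3)·6!
= 362880 - 120960 + 15120 - 720
= 256320

256320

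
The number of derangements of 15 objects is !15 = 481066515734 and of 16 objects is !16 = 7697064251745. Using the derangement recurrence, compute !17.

130850092279664

!17 = (17-1)·(!16 + !15) = 16·(7697064251745 + 481066515734) = 16·8178130767479 = 130850092279664.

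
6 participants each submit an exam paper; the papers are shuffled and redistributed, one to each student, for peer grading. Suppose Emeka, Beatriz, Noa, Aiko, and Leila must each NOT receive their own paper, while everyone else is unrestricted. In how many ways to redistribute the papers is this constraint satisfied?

Let A_j be the event that the j-th constrained one is fixed. By inclusion-exclusion over the 5 events:
Σ_{j=0}^{5} (-1)^j C(5,j)(6-j)!
= C(5,0)·6! - C(5,1)·5! + C(5,2)·4! - C(5,3)·3! + C(5,4)·2! - C(5,5)·1!
= 720 - 600 + 240 - 60 + 10 - 1
= 309

309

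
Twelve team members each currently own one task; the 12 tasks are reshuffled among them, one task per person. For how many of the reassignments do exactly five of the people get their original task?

1468368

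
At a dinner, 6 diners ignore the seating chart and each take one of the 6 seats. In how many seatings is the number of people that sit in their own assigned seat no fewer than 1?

455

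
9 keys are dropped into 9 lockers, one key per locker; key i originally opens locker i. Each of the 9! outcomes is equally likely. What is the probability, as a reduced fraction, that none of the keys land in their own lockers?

16687/45360

Favorable outcomes: !9 = 133496.
Total outcomes: 9! = 362880.
Probability = 133496/362880 = 16687/45360.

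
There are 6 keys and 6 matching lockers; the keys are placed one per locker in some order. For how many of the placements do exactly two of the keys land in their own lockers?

135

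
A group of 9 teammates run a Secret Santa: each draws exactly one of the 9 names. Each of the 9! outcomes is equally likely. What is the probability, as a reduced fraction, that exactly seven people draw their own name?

1/10080

Favorable outcomes: C(9,7)·!2 = 36·1 = 36.
Total outcomes: 9! = 362880.
Probability = 36/362880 = 1/10080.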